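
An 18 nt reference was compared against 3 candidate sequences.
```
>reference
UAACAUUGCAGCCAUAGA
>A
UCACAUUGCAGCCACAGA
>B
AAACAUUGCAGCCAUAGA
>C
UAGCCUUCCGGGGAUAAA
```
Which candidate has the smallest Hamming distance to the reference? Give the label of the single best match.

B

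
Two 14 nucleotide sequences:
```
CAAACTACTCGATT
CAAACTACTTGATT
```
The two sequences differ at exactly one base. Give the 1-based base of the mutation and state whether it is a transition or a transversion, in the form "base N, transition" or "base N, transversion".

base 10, transition

The sequences differ only at base 10: C→T (pyrimidine→pyrimidine), a transition.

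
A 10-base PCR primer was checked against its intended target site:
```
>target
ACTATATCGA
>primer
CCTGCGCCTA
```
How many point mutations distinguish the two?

6

Comparing position by position, 6 positions differ: 1 (A/C), 4 (A/G), 5 (T/C), 6 (A/G), 7 (T/C), 9 (G/T).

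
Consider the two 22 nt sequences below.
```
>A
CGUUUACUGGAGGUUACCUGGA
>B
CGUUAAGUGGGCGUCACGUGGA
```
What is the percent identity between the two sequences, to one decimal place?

72.7%

6 positions differ (5, 7, 11, 12, 15, 18), so 16 of 22 match: 16/22 = 72.73%.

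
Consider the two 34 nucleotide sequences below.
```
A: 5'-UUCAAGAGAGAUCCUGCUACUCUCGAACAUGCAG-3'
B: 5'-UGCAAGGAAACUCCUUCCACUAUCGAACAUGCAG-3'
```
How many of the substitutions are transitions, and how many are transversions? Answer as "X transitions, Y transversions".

4 transitions, 4 transversions

Mismatches (1-based):
base 2: U→G (pyrimidine→purine, transversion)
base 7: A→G (purine→purine, transition)
base 8: G→A (purine→purine, transition)
base 10: G→A (purine→purine, transition)
base 11: A→C (purine→pyrimidine, transversion)
base 16: G→U (purine→pyrimidine, transversion)
base 18: U→C (pyrimidine→pyrimidine, transition)
base 22: C→A (pyrimidine→purine, transversion)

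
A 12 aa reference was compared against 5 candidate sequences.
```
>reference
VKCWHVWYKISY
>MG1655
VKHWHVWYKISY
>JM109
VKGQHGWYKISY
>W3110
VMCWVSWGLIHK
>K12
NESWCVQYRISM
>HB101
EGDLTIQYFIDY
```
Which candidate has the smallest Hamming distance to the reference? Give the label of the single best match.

MG1655

Hamming distances to reference — MG1655: 1; JM109: 3; W3110: 7; K12: 7; HB101: 9.
Smallest is MG1655 with 1 mismatch.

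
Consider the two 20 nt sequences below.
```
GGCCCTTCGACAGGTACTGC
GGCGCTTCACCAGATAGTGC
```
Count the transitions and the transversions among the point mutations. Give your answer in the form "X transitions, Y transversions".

Mismatches (1-based):
base 4: C→G (pyrimidine→purine, transversion)
base 9: G→A (purine→purine, transition)
base 10: A→C (purine→pyrimidine, transversion)
base 14: G→A (purine→purine, transition)
base 17: C→G (pyrimidine→purine, transversion)

2 transitions, 3 transversions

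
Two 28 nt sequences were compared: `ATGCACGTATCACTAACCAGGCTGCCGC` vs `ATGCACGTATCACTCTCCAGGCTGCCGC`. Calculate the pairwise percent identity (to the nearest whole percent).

93%

Mismatches at positions 15, 16 (1-based): 2 of 28.
Identical positions: 26/28 = 92.86% → 93%.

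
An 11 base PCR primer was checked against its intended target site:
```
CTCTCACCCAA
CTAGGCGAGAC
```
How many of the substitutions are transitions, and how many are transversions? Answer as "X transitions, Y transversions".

Mismatches (1-based):
site 3: C→A (pyrimidine→purine, transversion)
site 4: T→G (pyrimidine→purine, transversion)
site 5: C→G (pyrimidine→purine, transversion)
site 6: A→C (purine→pyrimidine, transversion)
site 7: C→G (pyrimidine→purine, transversion)
site 8: C→A (pyrimidine→purine, transversion)
site 9: C→G (pyrimidine→purine, transversion)
site 11: A→C (purine→pyrimidine, transversion)

0 transitions, 8 transversions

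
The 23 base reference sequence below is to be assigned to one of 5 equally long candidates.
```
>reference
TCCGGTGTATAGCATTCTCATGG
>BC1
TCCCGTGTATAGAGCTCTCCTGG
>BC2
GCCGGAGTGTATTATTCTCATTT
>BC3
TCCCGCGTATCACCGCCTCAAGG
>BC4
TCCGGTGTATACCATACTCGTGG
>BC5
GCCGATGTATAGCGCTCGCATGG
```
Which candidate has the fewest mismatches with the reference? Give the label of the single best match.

BC4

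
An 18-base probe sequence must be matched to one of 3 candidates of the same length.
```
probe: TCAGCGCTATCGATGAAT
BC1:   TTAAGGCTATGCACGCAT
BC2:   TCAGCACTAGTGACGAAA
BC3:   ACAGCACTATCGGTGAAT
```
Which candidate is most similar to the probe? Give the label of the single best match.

BC1 differs at 7 bases; BC2 differs at 5 bases; BC3 differs at 3 bases. The closest is BC3.

BC3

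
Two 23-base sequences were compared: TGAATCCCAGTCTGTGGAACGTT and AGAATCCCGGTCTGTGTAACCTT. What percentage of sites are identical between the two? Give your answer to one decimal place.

82.6%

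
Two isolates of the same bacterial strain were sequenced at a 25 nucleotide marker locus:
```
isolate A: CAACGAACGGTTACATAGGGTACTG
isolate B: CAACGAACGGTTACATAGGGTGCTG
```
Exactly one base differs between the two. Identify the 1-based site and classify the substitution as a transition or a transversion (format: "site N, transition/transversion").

Site 22 changes A→G. A is a purine and G is a purine, so this is a transition.

site 22, transition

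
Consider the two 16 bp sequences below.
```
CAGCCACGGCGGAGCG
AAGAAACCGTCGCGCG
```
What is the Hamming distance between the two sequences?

Comparing position by position, 7 positions differ: 1 (C/A), 4 (C/A), 5 (C/A), 8 (G/C), 10 (C/T), 11 (G/C), 13 (A/C).

7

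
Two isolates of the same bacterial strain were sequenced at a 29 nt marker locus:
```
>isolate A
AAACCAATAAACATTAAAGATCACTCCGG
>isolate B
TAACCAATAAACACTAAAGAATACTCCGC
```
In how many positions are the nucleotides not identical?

5

The sequences differ at positions 1, 14, 21, 22, 29 (1-based) — 5 in total.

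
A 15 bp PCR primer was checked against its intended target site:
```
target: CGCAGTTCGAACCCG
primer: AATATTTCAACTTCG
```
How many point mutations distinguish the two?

Comparing position by position, 8 positions differ: 1 (C/A), 2 (G/A), 3 (C/T), 5 (G/T), 9 (G/A), 11 (A/C), 12 (C/T), 13 (C/T).

8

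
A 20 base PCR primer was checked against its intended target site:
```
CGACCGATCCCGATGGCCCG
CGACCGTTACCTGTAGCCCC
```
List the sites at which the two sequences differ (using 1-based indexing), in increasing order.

Scanning 1-based: 7: A/T; 9: C/A; 12: G/T; 13: A/G; 15: G/A; 20: G/C.

7, 9, 12, 13, 15, 20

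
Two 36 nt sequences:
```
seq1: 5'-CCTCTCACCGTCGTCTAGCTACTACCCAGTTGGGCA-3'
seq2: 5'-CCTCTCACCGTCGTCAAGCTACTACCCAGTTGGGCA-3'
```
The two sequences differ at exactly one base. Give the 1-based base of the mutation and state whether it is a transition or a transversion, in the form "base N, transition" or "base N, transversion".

base 16, transversion

Base 16 changes T→A. T is a pyrimidine and A is a purine, so this is a transversion.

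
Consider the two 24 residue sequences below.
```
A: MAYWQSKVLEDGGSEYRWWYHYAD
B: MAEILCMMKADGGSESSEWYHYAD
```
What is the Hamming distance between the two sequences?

11

Comparing position by position, 11 residues differ: 3 (Y/E), 4 (W/I), 5 (Q/L), 6 (S/C), 7 (K/M), 8 (V/M), 9 (L/K), 10 (E/A), 16 (Y/S), 17 (R/S), 18 (W/E).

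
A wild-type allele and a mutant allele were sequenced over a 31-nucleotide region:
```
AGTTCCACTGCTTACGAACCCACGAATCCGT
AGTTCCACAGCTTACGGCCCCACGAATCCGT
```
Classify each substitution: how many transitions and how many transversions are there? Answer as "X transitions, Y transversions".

1 transition, 2 transversions

Mismatches (1-based):
site 9: T→A (pyrimidine→purine, transversion)
site 17: A→G (purine→purine, transition)
site 18: A→C (purine→pyrimidine, transversion)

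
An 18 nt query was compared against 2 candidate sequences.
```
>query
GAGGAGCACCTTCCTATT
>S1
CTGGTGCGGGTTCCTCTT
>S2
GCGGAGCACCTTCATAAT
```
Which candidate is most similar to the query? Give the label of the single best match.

S2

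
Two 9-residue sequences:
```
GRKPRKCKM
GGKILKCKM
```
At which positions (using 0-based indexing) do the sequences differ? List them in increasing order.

1, 3, 4

Scanning 0-based: 1: R/G; 3: P/I; 4: R/L.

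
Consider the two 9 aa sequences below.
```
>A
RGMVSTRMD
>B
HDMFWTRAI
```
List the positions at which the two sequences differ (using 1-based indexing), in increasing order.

1, 2, 4, 5, 8, 9

Differences at position 1 (R→H), position 2 (G→D), position 4 (V→F), position 5 (S→W), position 8 (M→A), position 9 (D→I).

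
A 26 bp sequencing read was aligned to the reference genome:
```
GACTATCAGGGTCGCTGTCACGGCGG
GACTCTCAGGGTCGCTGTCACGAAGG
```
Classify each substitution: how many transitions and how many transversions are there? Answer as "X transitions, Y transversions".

1 transition, 2 transversions

Mismatches (1-based):
base 5: A→C (purine→pyrimidine, transversion)
base 23: G→A (purine→purine, transition)
base 24: C→A (pyrimidine→purine, transversion)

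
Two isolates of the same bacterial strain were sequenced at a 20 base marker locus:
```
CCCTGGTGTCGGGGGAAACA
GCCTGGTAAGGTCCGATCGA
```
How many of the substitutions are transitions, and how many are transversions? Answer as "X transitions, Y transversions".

Mismatches (1-based):
base 1: C→G (pyrimidine→purine, transversion)
base 8: G→A (purine→purine, transition)
base 9: T→A (pyrimidine→purine, transversion)
base 10: C→G (pyrimidine→purine, transversion)
base 12: G→T (purine→pyrimidine, transversion)
base 13: G→C (purine→pyrimidine, transversion)
base 14: G→C (purine→pyrimidine, transversion)
base 17: A→T (purine→pyrimidine, transversion)
base 18: A→C (purine→pyrimidine, transversion)
base 19: C→G (pyrimidine→purine, transversion)

1 transition, 9 transversions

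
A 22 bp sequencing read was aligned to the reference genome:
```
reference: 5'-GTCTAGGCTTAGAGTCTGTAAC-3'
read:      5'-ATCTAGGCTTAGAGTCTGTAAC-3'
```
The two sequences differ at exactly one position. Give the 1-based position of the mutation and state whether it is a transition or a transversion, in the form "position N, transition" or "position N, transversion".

Position 1 changes G→A. G is a purine and A is a purine, so this is a transition.

position 1, transition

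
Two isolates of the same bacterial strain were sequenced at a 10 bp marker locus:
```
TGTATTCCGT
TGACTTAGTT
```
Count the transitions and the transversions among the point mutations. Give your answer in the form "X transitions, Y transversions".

0 transitions, 5 transversions

Transitions (purine↔purine or pyrimidine↔pyrimidine): none.
Transversions (purine↔pyrimidine): 3 T→A, 4 A→C, 7 C→A, 8 C→G, 9 G→T.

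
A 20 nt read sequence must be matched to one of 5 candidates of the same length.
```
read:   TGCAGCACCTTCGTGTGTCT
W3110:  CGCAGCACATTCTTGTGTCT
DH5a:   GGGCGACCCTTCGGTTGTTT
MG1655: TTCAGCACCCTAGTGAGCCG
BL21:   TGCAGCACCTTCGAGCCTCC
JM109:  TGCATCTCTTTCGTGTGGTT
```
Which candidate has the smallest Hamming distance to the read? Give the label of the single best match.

W3110

Hamming distances to read — W3110: 3; DH5a: 8; MG1655: 6; BL21: 4; JM109: 5.
Smallest is W3110 with 3 mismatches.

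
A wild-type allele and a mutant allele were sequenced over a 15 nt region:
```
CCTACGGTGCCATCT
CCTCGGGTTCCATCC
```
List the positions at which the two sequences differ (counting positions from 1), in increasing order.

4, 5, 9, 15

Differences at position 4 (A→C), position 5 (C→G), position 9 (G→T), position 15 (T→C).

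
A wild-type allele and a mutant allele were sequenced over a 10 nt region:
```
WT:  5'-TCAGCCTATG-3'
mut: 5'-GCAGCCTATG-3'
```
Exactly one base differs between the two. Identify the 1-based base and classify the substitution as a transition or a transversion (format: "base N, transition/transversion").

base 1, transversion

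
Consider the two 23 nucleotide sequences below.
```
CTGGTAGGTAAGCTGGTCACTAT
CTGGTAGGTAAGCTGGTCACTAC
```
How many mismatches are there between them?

1

Mismatches (1-based): site 23: T→C.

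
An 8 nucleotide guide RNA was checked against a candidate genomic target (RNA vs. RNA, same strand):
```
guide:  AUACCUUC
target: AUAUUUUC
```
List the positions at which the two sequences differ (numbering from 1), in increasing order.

4, 5

Differences at position 4 (C→U), position 5 (C→U).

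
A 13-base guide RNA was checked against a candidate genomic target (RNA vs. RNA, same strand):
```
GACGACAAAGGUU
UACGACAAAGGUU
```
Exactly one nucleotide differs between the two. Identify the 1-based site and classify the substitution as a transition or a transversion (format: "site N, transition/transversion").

Site 1 changes G→U. G is a purine and U is a pyrimidine, so this is a transversion.

site 1, transversion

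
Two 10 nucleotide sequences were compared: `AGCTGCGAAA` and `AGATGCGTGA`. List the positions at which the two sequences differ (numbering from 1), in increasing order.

Differences at position 3 (C→A), position 8 (A→T), position 9 (A→G).

3, 8, 9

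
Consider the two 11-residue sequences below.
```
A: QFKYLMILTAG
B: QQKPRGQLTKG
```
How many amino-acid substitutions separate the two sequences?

Mismatches (1-based): position 2: F→Q; position 4: Y→P; position 5: L→R; position 6: M→G; position 7: I→Q; position 10: A→K.

6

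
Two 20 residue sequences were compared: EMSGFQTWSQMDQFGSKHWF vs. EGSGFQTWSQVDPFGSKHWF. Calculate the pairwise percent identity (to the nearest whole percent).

85%

Mismatches at positions 2, 11, 13 (1-based): 3 of 20.
Identical positions: 17/20 = 85% → 85%.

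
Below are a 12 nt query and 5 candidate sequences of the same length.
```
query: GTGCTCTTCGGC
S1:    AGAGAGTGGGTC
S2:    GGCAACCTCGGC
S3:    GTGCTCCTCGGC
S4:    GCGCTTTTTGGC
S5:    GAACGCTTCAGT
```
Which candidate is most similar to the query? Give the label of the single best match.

S3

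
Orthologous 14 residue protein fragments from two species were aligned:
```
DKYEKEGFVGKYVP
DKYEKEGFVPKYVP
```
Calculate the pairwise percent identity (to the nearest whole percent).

93%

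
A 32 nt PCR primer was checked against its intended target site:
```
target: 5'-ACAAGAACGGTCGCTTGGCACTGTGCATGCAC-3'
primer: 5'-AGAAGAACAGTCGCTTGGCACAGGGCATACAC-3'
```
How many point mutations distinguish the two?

5

Comparing position by position, 5 bases differ: 2 (C/G), 9 (G/A), 22 (T/A), 24 (T/G), 29 (G/A).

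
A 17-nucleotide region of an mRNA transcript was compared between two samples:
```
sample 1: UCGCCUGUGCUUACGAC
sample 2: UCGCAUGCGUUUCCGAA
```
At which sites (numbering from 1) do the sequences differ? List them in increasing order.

5, 8, 10, 13, 17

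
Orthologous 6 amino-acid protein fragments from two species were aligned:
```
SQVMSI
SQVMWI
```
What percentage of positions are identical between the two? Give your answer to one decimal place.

1 position differs (5), so 5 of 6 match: 5/6 = 83.33%.

83.3%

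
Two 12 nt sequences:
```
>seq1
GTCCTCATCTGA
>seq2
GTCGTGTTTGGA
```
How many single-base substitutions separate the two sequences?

5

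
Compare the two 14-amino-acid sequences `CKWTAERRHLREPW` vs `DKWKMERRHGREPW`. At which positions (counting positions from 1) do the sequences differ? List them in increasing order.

1, 4, 5, 10

Differences at position 1 (C→D), position 4 (T→K), position 5 (A→M), position 10 (L→G).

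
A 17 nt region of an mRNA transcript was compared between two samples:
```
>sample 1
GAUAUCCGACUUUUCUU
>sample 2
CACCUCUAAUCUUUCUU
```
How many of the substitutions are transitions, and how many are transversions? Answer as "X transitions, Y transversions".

5 transitions, 2 transversions

Transitions (purine↔purine or pyrimidine↔pyrimidine): 3 U→C, 7 C→U, 8 G→A, 10 C→U, 11 U→C.
Transversions (purine↔pyrimidine): 1 G→C, 4 A→C.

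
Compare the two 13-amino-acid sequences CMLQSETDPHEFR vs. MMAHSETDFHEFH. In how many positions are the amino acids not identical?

5

Comparing position by position, 5 positions differ: 1 (C/M), 3 (L/A), 4 (Q/H), 9 (P/F), 13 (R/H).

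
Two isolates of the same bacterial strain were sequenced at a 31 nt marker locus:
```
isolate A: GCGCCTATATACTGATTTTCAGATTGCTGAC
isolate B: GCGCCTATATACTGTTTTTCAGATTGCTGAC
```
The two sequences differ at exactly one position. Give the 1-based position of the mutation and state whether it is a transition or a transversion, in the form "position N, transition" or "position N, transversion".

position 15, transversion

Position 15 changes A→T. A is a purine and T is a pyrimidine, so this is a transversion.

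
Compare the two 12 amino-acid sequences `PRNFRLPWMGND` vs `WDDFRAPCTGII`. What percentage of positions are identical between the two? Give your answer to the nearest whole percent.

Mismatches at positions 1, 2, 3, 6, 8, 9, 11, 12 (1-based): 8 of 12.
Identical positions: 4/12 = 33.33% → 33%.

33%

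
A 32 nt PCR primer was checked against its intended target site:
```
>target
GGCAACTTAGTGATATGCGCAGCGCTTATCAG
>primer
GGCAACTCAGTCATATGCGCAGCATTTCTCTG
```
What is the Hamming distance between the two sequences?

6

Comparing position by position, 6 positions differ: 8 (T/C), 12 (G/C), 24 (G/A), 25 (C/T), 28 (A/C), 31 (A/T).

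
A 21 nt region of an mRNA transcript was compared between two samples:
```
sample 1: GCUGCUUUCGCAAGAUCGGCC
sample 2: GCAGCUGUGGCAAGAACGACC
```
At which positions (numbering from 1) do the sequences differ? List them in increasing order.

Differences at position 3 (U→A), position 7 (U→G), position 9 (C→G), position 16 (U→A), position 19 (G→A).

3, 7, 9, 16, 19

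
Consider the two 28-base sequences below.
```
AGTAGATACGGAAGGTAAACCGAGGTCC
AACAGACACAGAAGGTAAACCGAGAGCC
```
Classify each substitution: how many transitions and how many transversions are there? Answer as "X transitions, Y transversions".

5 transitions, 1 transversion

Mismatches (1-based):
position 2: G→A (purine→purine, transition)
position 3: T→C (pyrimidine→pyrimidine, transition)
position 7: T→C (pyrimidine→pyrimidine, transition)
position 10: G→A (purine→purine, transition)
position 25: G→A (purine→purine, transition)
position 26: T→G (pyrimidine→purine, transversion)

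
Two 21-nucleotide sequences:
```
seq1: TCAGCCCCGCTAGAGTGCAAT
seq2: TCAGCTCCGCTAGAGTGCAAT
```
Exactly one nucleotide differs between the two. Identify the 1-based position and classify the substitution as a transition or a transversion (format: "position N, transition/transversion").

position 6, transition

The sequences differ only at position 6: C→T (pyrimidine→pyrimidine), a transition.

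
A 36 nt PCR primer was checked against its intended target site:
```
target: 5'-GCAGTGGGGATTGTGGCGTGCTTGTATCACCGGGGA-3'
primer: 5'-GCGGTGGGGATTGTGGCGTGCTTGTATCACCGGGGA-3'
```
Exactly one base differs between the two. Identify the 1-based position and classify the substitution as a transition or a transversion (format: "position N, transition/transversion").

position 3, transition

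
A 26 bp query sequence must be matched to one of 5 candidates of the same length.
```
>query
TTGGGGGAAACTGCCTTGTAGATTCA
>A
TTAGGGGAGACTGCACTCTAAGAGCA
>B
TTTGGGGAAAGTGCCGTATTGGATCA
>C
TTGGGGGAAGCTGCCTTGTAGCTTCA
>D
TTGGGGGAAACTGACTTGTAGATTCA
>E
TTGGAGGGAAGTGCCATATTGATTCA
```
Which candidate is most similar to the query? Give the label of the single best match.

D

Hamming distances to query — A: 9; B: 7; C: 2; D: 1; E: 6.
Smallest is D with 1 mismatch.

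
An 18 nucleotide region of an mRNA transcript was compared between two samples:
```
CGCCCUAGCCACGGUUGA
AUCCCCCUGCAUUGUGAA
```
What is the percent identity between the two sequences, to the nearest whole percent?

Mismatches at positions 1, 2, 6, 7, 8, 9, 12, 13, 16, 17 (1-based): 10 of 18.
Identical positions: 8/18 = 44.44% → 44%.

44%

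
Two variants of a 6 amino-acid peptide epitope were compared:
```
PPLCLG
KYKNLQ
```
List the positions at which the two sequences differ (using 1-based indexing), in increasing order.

1, 2, 3, 4, 6

Scanning 1-based: 1: P/K; 2: P/Y; 3: L/K; 4: C/N; 6: G/Q.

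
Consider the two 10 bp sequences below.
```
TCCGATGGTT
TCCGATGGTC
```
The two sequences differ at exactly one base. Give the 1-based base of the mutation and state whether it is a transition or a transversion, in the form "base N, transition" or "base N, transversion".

The sequences differ only at base 10: T→C (pyrimidine→pyrimidine), a transition.

base 10, transition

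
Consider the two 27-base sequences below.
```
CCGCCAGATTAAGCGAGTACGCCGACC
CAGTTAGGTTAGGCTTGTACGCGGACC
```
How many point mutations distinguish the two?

8

Comparing position by position, 8 sites differ: 2 (C/A), 4 (C/T), 5 (C/T), 8 (A/G), 12 (A/G), 15 (G/T), 16 (A/T), 23 (C/G).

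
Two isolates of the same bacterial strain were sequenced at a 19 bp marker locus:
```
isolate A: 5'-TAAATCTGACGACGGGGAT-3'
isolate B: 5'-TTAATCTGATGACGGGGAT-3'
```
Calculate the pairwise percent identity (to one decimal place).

89.5%

2 positions differ (2, 10), so 17 of 19 match: 17/19 = 89.47%.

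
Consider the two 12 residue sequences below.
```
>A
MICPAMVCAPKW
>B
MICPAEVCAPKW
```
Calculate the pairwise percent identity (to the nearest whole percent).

Mismatch at position 6 (1-based): 1 of 12.
Identical positions: 11/12 = 91.67% → 92%.

92%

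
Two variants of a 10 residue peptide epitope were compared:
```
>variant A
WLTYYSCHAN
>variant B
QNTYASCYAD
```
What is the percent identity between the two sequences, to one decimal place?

5 positions differ (1, 2, 5, 8, 10), so 5 of 10 match: 5/10 = 50%.

50.0%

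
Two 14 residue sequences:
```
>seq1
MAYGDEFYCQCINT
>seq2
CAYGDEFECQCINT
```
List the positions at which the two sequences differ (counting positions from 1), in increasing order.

1, 8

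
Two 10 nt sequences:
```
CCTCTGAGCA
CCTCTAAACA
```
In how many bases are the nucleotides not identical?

2

The sequences differ at bases 6, 8 (1-based) — 2 in total.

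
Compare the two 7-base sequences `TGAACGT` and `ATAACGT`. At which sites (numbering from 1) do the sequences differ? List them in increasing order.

Differences at site 1 (T→A), site 2 (G→T).

1, 2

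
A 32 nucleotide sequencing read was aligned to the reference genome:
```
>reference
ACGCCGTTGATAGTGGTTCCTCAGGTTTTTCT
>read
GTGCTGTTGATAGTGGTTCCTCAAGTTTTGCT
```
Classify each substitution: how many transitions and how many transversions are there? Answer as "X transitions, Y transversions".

Mismatches (1-based):
site 1: A→G (purine→purine, transition)
site 2: C→T (pyrimidine→pyrimidine, transition)
site 5: C→T (pyrimidine→pyrimidine, transition)
site 24: G→A (purine→purine, transition)
site 30: T→G (pyrimidine→purine, transversion)

4 transitions, 1 transversion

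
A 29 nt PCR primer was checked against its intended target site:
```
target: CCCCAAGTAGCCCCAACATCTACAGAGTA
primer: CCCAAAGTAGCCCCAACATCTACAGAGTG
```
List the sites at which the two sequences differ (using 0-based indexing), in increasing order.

3, 28

Differences at site 3 (C→A), site 28 (A→G).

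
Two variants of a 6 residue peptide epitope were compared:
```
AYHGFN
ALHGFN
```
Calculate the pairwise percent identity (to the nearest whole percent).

Mismatch at position 2 (1-based): 1 of 6.
Identical positions: 5/6 = 83.33% → 83%.

83%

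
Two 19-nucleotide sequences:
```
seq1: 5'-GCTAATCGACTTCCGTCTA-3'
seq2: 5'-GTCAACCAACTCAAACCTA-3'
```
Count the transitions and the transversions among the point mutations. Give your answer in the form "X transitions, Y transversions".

Mismatches (1-based):
site 2: C→T (pyrimidine→pyrimidine, transition)
site 3: T→C (pyrimidine→pyrimidine, transition)
site 6: T→C (pyrimidine→pyrimidine, transition)
site 8: G→A (purine→purine, transition)
site 12: T→C (pyrimidine→pyrimidine, transition)
site 13: C→A (pyrimidine→purine, transversion)
site 14: C→A (pyrimidine→purine, transversion)
site 15: G→A (purine→purine, transition)
site 16: T→C (pyrimidine→pyrimidine, transition)

7 transitions, 2 transversions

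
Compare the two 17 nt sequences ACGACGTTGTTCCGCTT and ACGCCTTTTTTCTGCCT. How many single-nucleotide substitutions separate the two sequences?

5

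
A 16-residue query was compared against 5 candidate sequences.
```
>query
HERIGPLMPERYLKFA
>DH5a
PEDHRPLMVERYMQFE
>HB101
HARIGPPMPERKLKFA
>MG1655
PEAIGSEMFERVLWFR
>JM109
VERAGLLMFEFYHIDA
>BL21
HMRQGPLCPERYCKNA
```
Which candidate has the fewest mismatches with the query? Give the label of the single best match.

HB101

DH5a differs at 8 residues; HB101 differs at 3 residues; MG1655 differs at 8 residues; JM109 differs at 8 residues; BL21 differs at 5 residues. The closest is HB101.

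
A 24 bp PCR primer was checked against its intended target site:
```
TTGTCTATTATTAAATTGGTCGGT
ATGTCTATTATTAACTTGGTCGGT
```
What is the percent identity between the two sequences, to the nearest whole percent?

92%

Mismatches at positions 1, 15 (1-based): 2 of 24.
Identical positions: 22/24 = 91.67% → 92%.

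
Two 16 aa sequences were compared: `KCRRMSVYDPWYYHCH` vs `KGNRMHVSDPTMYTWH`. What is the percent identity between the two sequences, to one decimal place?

Mismatches at positions 2, 3, 6, 8, 11, 12, 14, 15 (1-based): 8 of 16.
Identical positions: 8/16 = 50% → 50.0%.

50.0%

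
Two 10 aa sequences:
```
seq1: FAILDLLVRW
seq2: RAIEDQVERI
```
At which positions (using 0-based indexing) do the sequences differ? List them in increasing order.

0, 3, 5, 6, 7, 9

Scanning 0-based: 0: F/R; 3: L/E; 5: L/Q; 6: L/V; 7: V/E; 9: W/I.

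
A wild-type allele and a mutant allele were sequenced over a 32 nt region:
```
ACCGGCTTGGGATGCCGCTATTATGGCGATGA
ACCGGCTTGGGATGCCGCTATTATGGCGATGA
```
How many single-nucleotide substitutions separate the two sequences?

0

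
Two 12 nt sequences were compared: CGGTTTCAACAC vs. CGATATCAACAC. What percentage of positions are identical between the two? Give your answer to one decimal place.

Mismatches at positions 3, 5 (1-based): 2 of 12.
Identical positions: 10/12 = 83.33% → 83.3%.

83.3%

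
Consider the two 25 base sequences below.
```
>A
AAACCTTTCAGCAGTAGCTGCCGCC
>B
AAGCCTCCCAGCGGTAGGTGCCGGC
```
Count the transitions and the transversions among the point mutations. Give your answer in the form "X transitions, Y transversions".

Mismatches (1-based):
site 3: A→G (purine→purine, transition)
site 7: T→C (pyrimidine→pyrimidine, transition)
site 8: T→C (pyrimidine→pyrimidine, transition)
site 13: A→G (purine→purine, transition)
site 18: C→G (pyrimidine→purine, transversion)
site 24: C→G (pyrimidine→purine, transversion)

4 transitions, 2 transversions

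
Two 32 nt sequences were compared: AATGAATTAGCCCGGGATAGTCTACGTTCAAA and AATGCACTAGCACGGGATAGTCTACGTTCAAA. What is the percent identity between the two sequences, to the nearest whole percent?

3 positions differ (5, 7, 12), so 29 of 32 match: 29/32 = 90.62%.

91%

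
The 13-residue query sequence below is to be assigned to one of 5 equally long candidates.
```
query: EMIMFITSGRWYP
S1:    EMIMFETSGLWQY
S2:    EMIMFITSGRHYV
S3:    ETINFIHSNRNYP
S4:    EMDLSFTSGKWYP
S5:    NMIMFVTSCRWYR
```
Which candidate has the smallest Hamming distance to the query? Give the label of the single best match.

S1 differs at 4 positions; S2 differs at 2 positions; S3 differs at 5 positions; S4 differs at 5 positions; S5 differs at 4 positions. The closest is S2.

S2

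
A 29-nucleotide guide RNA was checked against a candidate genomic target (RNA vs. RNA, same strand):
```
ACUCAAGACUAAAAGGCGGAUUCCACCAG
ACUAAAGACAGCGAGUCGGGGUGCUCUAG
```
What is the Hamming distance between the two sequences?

Comparing position by position, 11 bases differ: 4 (C/A), 10 (U/A), 11 (A/G), 12 (A/C), 13 (A/G), 16 (G/U), 20 (A/G), 21 (U/G), 23 (C/G), 25 (A/U), 27 (C/U).

11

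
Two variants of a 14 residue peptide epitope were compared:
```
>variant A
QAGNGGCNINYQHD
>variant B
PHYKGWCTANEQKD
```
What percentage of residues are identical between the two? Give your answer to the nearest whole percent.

36%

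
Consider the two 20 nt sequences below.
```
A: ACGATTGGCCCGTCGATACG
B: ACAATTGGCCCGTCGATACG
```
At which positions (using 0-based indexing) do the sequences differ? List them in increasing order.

Differences at position 2 (G→A).

2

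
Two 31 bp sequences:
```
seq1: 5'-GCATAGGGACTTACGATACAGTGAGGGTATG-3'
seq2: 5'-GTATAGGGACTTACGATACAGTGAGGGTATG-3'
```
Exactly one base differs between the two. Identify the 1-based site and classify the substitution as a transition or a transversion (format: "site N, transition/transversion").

The sequences differ only at site 2: C→T (pyrimidine→pyrimidine), a transition.

site 2, transition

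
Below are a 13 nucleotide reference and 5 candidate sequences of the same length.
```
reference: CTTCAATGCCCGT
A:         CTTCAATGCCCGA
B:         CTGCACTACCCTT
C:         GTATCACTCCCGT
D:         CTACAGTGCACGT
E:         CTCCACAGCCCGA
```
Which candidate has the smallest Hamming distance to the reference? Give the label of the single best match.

A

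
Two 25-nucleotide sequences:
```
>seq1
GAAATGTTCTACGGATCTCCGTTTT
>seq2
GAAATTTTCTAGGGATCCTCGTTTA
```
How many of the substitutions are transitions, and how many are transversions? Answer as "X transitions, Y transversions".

2 transitions, 3 transversions

Mismatches (1-based):
site 6: G→T (purine→pyrimidine, transversion)
site 12: C→G (pyrimidine→purine, transversion)
site 18: T→C (pyrimidine→pyrimidine, transition)
site 19: C→T (pyrimidine→pyrimidine, transition)
site 25: T→A (pyrimidine→purine, transversion)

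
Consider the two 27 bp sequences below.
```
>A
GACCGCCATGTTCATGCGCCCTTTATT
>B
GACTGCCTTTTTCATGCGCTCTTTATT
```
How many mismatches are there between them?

Mismatches (1-based): base 4: C→T; base 8: A→T; base 10: G→T; base 20: C→T.

4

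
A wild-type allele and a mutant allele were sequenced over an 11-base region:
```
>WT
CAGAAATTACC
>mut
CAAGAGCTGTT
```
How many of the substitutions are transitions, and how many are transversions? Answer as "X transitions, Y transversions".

Transitions (purine↔purine or pyrimidine↔pyrimidine): 3 G→A, 4 A→G, 6 A→G, 7 T→C, 9 A→G, 10 C→T, 11 C→T.
Transversions (purine↔pyrimidine): none.

7 transitions, 0 transversions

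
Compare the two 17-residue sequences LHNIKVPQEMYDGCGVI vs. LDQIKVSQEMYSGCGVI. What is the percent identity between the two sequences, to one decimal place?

4 positions differ (2, 3, 7, 12), so 13 of 17 match: 13/17 = 76.47%.

76.5%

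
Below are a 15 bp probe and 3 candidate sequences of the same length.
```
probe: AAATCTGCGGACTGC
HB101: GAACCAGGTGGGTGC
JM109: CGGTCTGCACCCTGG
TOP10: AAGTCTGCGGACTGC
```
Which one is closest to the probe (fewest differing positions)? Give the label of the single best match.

HB101 differs at 7 positions; JM109 differs at 7 positions; TOP10 differs at 1 position. The closest is TOP10.

TOP10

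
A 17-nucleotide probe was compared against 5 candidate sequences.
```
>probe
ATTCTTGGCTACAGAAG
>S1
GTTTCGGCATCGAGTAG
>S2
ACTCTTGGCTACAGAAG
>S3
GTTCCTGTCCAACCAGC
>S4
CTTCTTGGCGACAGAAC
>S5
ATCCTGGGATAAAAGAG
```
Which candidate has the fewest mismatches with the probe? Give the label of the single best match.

S2

S1 differs at 9 positions; S2 differs at 1 position; S3 differs at 9 positions; S4 differs at 3 positions; S5 differs at 6 positions. The closest is S2.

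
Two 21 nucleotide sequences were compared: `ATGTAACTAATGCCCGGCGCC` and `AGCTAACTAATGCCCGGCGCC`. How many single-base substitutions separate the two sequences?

The sequences differ at positions 2, 3 (1-based) — 2 in total.

2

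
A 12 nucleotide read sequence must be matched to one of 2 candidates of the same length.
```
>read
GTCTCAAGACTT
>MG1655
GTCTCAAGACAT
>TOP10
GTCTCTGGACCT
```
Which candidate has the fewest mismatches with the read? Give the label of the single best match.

MG1655 differs at 1 base; TOP10 differs at 3 bases. The closest is MG1655.

MG1655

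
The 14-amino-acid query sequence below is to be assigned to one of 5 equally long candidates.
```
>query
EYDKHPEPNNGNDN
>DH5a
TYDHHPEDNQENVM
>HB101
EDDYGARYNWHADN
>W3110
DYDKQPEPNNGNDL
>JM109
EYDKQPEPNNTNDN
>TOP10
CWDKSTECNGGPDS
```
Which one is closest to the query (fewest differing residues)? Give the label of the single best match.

DH5a differs at 7 residues; HB101 differs at 9 residues; W3110 differs at 3 residues; JM109 differs at 2 residues; TOP10 differs at 8 residues. The closest is JM109.

JM109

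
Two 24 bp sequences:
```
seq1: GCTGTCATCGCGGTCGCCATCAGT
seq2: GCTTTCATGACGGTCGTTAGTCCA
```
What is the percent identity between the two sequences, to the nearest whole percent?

58%

10 positions differ (4, 9, 10, 17, 18, 20, 21, 22, 23, 24), so 14 of 24 match: 14/24 = 58.33%.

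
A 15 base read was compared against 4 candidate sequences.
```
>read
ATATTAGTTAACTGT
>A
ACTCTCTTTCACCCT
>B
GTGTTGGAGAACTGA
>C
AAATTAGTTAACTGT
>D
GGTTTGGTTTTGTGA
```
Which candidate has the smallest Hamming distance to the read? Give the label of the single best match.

Hamming distances to read — A: 8; B: 6; C: 1; D: 8.
Smallest is C with 1 mismatch.

C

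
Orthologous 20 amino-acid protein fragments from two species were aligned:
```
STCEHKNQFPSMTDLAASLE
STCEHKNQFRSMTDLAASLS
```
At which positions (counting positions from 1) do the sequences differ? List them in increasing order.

Scanning 1-based: 10: P/R; 20: E/S.

10, 20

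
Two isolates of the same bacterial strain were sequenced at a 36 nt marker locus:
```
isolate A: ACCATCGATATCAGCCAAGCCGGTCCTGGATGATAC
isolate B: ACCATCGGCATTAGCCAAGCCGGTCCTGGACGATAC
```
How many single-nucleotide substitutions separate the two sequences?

4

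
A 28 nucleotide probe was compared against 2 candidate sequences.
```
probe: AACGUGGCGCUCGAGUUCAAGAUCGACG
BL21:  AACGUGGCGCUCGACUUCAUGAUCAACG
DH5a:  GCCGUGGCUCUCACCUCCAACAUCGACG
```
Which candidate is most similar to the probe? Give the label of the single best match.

BL21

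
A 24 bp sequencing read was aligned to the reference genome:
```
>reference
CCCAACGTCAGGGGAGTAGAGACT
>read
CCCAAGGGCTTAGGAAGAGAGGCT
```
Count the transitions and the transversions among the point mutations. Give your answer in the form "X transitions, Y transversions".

Transitions (purine↔purine or pyrimidine↔pyrimidine): 12 G→A, 16 G→A, 22 A→G.
Transversions (purine↔pyrimidine): 6 C→G, 8 T→G, 10 A→T, 11 G→T, 17 T→G.

3 transitions, 5 transversions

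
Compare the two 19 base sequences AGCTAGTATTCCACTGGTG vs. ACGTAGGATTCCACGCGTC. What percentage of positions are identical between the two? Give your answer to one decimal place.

Mismatches at positions 2, 3, 7, 15, 16, 19 (1-based): 6 of 19.
Identical positions: 13/19 = 68.42% → 68.4%.

68.4%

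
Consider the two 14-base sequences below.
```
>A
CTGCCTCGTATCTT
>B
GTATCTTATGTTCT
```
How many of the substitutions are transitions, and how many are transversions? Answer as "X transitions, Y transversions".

7 transitions, 1 transversion

Transitions (purine↔purine or pyrimidine↔pyrimidine): 3 G→A, 4 C→T, 7 C→T, 8 G→A, 10 A→G, 12 C→T, 13 T→C.
Transversions (purine↔pyrimidine): 1 C→G.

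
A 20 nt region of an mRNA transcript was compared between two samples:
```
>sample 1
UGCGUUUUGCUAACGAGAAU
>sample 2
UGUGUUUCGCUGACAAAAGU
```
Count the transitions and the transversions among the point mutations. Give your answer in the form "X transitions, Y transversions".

6 transitions, 0 transversions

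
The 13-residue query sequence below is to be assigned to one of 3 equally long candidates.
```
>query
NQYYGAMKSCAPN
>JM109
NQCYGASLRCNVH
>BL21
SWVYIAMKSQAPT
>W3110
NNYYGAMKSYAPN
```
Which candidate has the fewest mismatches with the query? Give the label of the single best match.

W3110

JM109 differs at 7 positions; BL21 differs at 6 positions; W3110 differs at 2 positions. The closest is W3110.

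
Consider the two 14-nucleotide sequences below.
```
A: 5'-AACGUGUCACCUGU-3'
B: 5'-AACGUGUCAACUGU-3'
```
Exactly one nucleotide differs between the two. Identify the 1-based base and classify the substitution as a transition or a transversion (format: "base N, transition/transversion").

base 10, transversion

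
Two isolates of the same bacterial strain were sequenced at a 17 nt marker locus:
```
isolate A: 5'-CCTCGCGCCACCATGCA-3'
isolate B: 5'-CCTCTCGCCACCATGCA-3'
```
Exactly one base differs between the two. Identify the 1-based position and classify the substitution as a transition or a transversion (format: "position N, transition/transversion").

position 5, transversion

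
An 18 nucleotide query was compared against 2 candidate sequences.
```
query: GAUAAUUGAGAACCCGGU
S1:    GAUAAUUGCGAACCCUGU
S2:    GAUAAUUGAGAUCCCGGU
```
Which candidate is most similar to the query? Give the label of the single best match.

S2

Hamming distances to query — S1: 2; S2: 1.
Smallest is S2 with 1 mismatch.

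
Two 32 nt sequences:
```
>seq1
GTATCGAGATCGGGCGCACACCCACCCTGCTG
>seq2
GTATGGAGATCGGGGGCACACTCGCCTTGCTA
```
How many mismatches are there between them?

6

Mismatches (1-based): base 5: C→G; base 15: C→G; base 22: C→T; base 24: A→G; base 27: C→T; base 32: G→A.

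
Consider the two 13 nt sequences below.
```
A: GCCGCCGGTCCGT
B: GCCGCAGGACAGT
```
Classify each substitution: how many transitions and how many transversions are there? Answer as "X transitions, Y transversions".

0 transitions, 3 transversions

Mismatches (1-based):
site 6: C→A (pyrimidine→purine, transversion)
site 9: T→A (pyrimidine→purine, transversion)
site 11: C→A (pyrimidine→purine, transversion)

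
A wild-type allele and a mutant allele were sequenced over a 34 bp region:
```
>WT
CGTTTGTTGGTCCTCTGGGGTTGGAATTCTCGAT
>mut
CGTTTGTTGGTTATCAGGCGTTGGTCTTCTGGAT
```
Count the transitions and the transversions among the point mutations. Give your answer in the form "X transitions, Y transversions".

Transitions (purine↔purine or pyrimidine↔pyrimidine): 12 C→T.
Transversions (purine↔pyrimidine): 13 C→A, 16 T→A, 19 G→C, 25 A→T, 26 A→C, 31 C→G.

1 transition, 6 transversions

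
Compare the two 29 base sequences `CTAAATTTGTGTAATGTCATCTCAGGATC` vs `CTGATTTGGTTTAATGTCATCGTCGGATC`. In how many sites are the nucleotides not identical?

7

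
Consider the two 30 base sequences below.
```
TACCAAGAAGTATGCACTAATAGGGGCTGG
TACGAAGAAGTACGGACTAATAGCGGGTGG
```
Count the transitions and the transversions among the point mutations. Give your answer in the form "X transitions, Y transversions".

Mismatches (1-based):
position 4: C→G (pyrimidine→purine, transversion)
position 13: T→C (pyrimidine→pyrimidine, transition)
position 15: C→G (pyrimidine→purine, transversion)
position 24: G→C (purine→pyrimidine, transversion)
position 27: C→G (pyrimidine→purine, transversion)

1 transition, 4 transversions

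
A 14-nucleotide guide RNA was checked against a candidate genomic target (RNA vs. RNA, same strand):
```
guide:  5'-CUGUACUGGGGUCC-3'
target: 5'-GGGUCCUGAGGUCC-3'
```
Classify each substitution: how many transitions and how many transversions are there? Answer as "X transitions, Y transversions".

1 transition, 3 transversions

Transitions (purine↔purine or pyrimidine↔pyrimidine): 9 G→A.
Transversions (purine↔pyrimidine): 1 C→G, 2 U→G, 5 A→C.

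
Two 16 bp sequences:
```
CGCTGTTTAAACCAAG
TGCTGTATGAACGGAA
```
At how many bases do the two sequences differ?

6

Mismatches (1-based): base 1: C→T; base 7: T→A; base 9: A→G; base 13: C→G; base 14: A→G; base 16: G→A.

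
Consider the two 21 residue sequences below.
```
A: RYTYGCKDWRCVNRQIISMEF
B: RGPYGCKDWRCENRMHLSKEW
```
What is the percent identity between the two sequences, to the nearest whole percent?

8 positions differ (2, 3, 12, 15, 16, 17, 19, 21), so 13 of 21 match: 13/21 = 61.9%.

62%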